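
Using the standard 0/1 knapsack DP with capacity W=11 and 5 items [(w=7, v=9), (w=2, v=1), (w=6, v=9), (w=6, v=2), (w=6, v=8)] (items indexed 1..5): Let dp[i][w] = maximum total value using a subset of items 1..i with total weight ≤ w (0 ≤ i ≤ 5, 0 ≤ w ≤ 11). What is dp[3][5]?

1

i\w   0   1   2   3   4   5   6   7   8   9  10  11
  0   0   0   0   0   0   0   0   0   0   0   0   0
  1   0   0   0   0   0   0   0   9   9   9   9   9
  2   0   0   1   1   1   1   1   9   9  10  10  10
  3   0   0   1   1   1   1   9   9  10  10  10  10
  4   0   0   1   1   1   1   9   9  10  10  10  10
  5   0   0   1   1   1   1   9   9  10  10  10  10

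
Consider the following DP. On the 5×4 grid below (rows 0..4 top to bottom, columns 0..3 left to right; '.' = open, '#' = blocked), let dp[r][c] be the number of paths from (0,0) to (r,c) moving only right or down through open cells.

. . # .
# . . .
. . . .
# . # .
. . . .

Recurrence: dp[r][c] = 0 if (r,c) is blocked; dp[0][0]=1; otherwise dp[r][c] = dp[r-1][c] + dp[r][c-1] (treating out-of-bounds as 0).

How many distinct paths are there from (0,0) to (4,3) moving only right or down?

4

r\c   0   1   2   3
  0   1   1   0   0
  1   0   1   1   1
  2   0   1   2   3
  3   0   1   0   3
  4   0   1   1   4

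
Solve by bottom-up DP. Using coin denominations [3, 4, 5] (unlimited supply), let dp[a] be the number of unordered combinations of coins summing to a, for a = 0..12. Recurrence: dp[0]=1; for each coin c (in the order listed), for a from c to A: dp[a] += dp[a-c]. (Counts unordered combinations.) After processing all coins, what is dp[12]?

after  coin     0     1     2     3     4     5     6     7     8     9    10    11    12
          3     1     0     0     1     0     0     1     0     0     1     0     0     1
          4     1     0     0     1     1     0     1     1     1     1     1     1     2
          5     1     0     0     1     1     1     1     1     2     2     2     2     3

3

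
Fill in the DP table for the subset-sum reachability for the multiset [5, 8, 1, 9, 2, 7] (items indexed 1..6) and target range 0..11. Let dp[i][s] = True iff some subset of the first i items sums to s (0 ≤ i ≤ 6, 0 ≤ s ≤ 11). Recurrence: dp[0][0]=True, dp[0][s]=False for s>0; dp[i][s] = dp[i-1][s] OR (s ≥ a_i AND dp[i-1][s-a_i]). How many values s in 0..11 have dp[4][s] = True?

7

i\s   0   1   2   3   4   5   6   7   8   9  10  11
  0   T   F   F   F   F   F   F   F   F   F   F   F
  1   T   F   F   F   F   T   F   F   F   F   F   F
  2   T   F   F   F   F   T   F   F   T   F   F   F
  3   T   T   F   F   F   T   T   F   T   T   F   F
  4   T   T   F   F   F   T   T   F   T   T   T   F
  5   T   T   T   T   F   T   T   T   T   T   T   T
  6   T   T   T   T   F   T   T   T   T   T   T   T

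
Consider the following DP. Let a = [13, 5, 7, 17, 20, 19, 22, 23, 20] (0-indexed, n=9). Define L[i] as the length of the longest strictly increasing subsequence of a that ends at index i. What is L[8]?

5

   i    0    1    2    3    4    5    6    7    8
a[i]   13    5    7   17   20   19   22   23   20
L[i]    1    1    2    3    4    4    5    6    5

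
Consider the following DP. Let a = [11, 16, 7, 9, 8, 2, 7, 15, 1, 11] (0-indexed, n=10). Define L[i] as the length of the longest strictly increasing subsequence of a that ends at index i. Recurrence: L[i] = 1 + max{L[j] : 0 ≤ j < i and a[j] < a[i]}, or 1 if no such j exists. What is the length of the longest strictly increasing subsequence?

   i    0    1    2    3    4    5    6    7    8    9
a[i]   11   16    7    9    8    2    7   15    1   11
L[i]    1    2    1    2    2    1    2    3    1    3

3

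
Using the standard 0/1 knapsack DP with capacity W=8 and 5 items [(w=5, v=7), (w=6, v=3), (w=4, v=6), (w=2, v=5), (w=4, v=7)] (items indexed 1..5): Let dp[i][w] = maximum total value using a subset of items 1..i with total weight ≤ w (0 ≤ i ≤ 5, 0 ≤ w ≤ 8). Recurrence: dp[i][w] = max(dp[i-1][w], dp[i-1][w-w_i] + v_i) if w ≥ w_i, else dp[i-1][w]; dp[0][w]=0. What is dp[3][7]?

7

i\w   0   1   2   3   4   5   6   7   8
  0   0   0   0   0   0   0   0   0   0
  1   0   0   0   0   0   7   7   7   7
  2   0   0   0   0   0   7   7   7   7
  3   0   0   0   0   6   7   7   7   7
  4   0   0   5   5   6   7  11  12  12
  5   0   0   5   5   7   7  12  12  13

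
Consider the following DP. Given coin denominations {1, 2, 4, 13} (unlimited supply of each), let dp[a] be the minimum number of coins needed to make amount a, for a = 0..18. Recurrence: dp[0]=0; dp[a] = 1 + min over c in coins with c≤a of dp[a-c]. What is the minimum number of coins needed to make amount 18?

 a  0  1  2  3  4  5  6  7  8  9 10 11 12 13 14 15 16 17 18
dp  0  1  1  2  1  2  2  3  2  3  3  4  3  1  2  2  3  2  3

3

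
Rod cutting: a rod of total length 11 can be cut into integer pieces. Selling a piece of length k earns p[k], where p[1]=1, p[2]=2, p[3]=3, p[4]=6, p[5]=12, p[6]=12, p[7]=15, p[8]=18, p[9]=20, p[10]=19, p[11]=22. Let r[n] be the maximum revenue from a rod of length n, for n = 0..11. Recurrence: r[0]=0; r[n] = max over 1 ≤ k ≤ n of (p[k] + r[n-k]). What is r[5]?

   n    0    1    2    3    4    5    6    7    8    9   10   11
r[n]    0    1    2    3    6   12   13   15   18   20   24   25

12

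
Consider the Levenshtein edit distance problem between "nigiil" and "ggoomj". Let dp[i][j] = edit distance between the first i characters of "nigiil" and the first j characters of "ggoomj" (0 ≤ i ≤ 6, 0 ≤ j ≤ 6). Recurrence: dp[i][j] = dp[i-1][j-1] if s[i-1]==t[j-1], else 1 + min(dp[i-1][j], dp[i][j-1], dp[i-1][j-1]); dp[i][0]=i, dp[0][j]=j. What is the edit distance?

   ''  g  g  o  o  m  j
''  0  1  2  3  4  5  6
 n  1  1  2  3  4  5  6
 i  2  2  2  3  4  5  6
 g  3  2  2  3  4  5  6
 i  4  3  3  3  4  5  6
 i  5  4  4  4  4  5  6
 l  6  5  5  5  5  5  6

6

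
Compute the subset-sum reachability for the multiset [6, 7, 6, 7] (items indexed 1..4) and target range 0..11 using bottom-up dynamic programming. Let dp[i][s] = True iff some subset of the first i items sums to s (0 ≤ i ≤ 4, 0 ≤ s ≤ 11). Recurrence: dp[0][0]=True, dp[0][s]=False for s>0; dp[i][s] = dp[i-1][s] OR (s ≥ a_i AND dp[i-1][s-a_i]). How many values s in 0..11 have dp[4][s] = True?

3

i\s   0   1   2   3   4   5   6   7   8   9  10  11
  0   T   F   F   F   F   F   F   F   F   F   F   F
  1   T   F   F   F   F   F   T   F   F   F   F   F
  2   T   F   F   F   F   F   T   T   F   F   F   F
  3   T   F   F   F   F   F   T   T   F   F   F   F
  4   T   F   F   F   F   F   T   T   F   F   F   F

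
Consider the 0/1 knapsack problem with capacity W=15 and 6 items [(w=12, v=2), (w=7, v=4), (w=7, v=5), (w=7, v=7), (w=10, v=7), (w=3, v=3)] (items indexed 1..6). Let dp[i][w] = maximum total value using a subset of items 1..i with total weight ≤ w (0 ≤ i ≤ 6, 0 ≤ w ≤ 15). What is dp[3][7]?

5

i\w   0   1   2   3   4   5   6   7   8   9  10  11  12  13  14  15
  0   0   0   0   0   0   0   0   0   0   0   0   0   0   0   0   0
  1   0   0   0   0   0   0   0   0   0   0   0   0   2   2   2   2
  2   0   0   0   0   0   0   0   4   4   4   4   4   4   4   4   4
  3   0   0   0   0   0   0   0   5   5   5   5   5   5   5   9   9
  4   0   0   0   0   0   0   0   7   7   7   7   7   7   7  12  12
  5   0   0   0   0   0   0   0   7   7   7   7   7   7   7  12  12
  6   0   0   0   3   3   3   3   7   7   7  10  10  10  10  12  12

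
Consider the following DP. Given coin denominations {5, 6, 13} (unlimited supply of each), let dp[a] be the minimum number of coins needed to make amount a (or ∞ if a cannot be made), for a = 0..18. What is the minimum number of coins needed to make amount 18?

2

 a  0  1  2  3  4  5  6  7  8  9 10 11 12 13 14 15 16 17 18
dp  0  -  -  -  -  1  1  -  -  -  2  2  2  1  -  3  3  3  2
(- denotes ∞ / unreachable)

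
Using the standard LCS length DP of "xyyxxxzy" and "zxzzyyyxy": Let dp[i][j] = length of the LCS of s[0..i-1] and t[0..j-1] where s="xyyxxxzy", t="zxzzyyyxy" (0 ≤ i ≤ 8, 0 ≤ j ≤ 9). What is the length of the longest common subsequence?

   ''  z  x  z  z  y  y  y  x  y
''  0  0  0  0  0  0  0  0  0  0
 x  0  0  1  1  1  1  1  1  1  1
 y  0  0  1  1  1  2  2  2  2  2
 y  0  0  1  1  1  2  3  3  3  3
 x  0  0  1  1  1  2  3  3  4  4
 x  0  0  1  1  1  2  3  3  4  4
 x  0  0  1  1  1  2  3  3  4  4
 z  0  1  1  2  2  2  3  3  4  4
 y  0  1  1  2  2  3  3  4  4  5

5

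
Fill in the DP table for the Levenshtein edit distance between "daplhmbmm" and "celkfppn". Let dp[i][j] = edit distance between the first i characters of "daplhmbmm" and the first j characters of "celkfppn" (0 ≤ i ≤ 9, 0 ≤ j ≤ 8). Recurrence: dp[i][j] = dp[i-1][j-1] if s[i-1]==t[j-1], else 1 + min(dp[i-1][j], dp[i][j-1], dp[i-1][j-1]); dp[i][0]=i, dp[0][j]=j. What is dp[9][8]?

8

   ''  c  e  l  k  f  p  p  n
''  0  1  2  3  4  5  6  7  8
 d  1  1  2  3  4  5  6  7  8
 a  2  2  2  3  4  5  6  7  8
 p  3  3  3  3  4  5  5  6  7
 l  4  4  4  3  4  5  6  6  7
 h  5  5  5  4  4  5  6  7  7
 m  6  6  6  5  5  5  6  7  8
 b  7  7  7  6  6  6  6  7  8
 m  8  8  8  7  7  7  7  7  8
 m  9  9  9  8  8  8  8  8  8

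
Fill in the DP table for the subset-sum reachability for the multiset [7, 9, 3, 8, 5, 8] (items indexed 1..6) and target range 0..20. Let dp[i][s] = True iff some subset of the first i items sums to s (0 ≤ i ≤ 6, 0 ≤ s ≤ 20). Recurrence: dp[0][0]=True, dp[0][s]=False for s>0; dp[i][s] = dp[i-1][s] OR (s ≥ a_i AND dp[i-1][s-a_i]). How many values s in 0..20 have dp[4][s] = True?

14

i\s   0   1   2   3   4   5   6   7   8   9  10  11  12  13  14  15  16  17  18  19  20
  0   T   F   F   F   F   F   F   F   F   F   F   F   F   F   F   F   F   F   F   F   F
  1   T   F   F   F   F   F   F   T   F   F   F   F   F   F   F   F   F   F   F   F   F
  2   T   F   F   F   F   F   F   T   F   T   F   F   F   F   F   F   T   F   F   F   F
  3   T   F   F   T   F   F   F   T   F   T   T   F   T   F   F   F   T   F   F   T   F
  4   T   F   F   T   F   F   F   T   T   T   T   T   T   F   F   T   T   T   T   T   T
  5   T   F   F   T   F   T   F   T   T   T   T   T   T   T   T   T   T   T   T   T   T
  6   T   F   F   T   F   T   F   T   T   T   T   T   T   T   T   T   T   T   T   T   T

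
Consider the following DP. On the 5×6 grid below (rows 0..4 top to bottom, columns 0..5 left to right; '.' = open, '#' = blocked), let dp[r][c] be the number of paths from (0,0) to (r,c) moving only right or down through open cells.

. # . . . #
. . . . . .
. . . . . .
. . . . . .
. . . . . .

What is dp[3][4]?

r\c   0   1   2   3   4   5
  0   1   0   0   0   0   0
  1   1   1   1   1   1   1
  2   1   2   3   4   5   6
  3   1   3   6  10  15  21
  4   1   4  10  20  35  56

15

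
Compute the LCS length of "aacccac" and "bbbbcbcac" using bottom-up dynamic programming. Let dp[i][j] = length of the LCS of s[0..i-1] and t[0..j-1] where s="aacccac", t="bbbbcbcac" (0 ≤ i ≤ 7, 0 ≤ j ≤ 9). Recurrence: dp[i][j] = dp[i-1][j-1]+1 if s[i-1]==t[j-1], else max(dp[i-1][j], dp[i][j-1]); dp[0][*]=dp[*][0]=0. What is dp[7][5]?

1

   ''  b  b  b  b  c  b  c  a  c
''  0  0  0  0  0  0  0  0  0  0
 a  0  0  0  0  0  0  0  0  1  1
 a  0  0  0  0  0  0  0  0  1  1
 c  0  0  0  0  0  1  1  1  1  2
 c  0  0  0  0  0  1  1  2  2  2
 c  0  0  0  0  0  1  1  2  2  3
 a  0  0  0  0  0  1  1  2  3  3
 c  0  0  0  0  0  1  1  2  3  4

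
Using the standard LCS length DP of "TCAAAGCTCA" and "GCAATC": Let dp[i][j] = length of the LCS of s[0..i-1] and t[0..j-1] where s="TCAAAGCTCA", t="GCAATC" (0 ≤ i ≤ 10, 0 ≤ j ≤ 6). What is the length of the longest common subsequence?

5

   ''  G  C  A  A  T  C
''  0  0  0  0  0  0  0
 T  0  0  0  0  0  1  1
 C  0  0  1  1  1  1  2
 A  0  0  1  2  2  2  2
 A  0  0  1  2  3  3  3
 A  0  0  1  2  3  3  3
 G  0  1  1  2  3  3  3
 C  0  1  2  2  3  3  4
 T  0  1  2  2  3  4  4
 C  0  1  2  2  3  4  5
 A  0  1  2  3  3  4  5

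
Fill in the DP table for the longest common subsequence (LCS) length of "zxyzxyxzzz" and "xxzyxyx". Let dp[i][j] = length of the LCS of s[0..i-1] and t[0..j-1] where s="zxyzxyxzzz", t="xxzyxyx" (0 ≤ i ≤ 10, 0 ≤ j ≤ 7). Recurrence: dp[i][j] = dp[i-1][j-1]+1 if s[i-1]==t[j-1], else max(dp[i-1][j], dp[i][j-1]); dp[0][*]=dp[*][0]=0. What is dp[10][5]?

   ''  x  x  z  y  x  y  x
''  0  0  0  0  0  0  0  0
 z  0  0  0  1  1  1  1  1
 x  0  1  1  1  1  2  2  2
 y  0  1  1  1  2  2  3  3
 z  0  1  1  2  2  2  3  3
 x  0  1  2  2  2  3  3  4
 y  0  1  2  2  3  3  4  4
 x  0  1  2  2  3  4  4  5
 z  0  1  2  3  3  4  4  5
 z  0  1  2  3  3  4  4  5
 z  0  1  2  3  3  4  4  5

4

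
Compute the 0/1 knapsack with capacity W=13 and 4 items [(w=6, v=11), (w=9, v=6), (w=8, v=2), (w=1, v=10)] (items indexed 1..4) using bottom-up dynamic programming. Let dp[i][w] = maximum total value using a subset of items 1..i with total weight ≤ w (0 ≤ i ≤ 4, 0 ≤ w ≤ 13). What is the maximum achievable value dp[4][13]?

i\w   0   1   2   3   4   5   6   7   8   9  10  11  12  13
  0   0   0   0   0   0   0   0   0   0   0   0   0   0   0
  1   0   0   0   0   0   0  11  11  11  11  11  11  11  11
  2   0   0   0   0   0   0  11  11  11  11  11  11  11  11
  3   0   0   0   0   0   0  11  11  11  11  11  11  11  11
  4   0  10  10  10  10  10  11  21  21  21  21  21  21  21

21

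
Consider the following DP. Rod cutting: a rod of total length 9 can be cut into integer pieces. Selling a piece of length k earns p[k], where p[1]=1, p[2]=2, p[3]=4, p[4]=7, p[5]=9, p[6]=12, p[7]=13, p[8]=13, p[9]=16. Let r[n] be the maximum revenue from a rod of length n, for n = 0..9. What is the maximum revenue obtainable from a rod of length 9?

   n    0    1    2    3    4    5    6    7    8    9
r[n]    0    1    2    4    7    9   12   13   14   16

16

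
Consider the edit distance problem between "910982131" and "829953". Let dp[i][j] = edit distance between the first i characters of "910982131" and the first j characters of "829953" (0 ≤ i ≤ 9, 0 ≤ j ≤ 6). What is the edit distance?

   ''  8  2  9  9  5  3
''  0  1  2  3  4  5  6
 9  1  1  2  2  3  4  5
 1  2  2  2  3  3  4  5
 0  3  3  3  3  4  4  5
 9  4  4  4  3  3  4  5
 8  5  4  5  4  4  4  5
 2  6  5  4  5  5  5  5
 1  7  6  5  5  6  6  6
 3  8  7  6  6  6  7  6
 1  9  8  7  7  7  7  7

7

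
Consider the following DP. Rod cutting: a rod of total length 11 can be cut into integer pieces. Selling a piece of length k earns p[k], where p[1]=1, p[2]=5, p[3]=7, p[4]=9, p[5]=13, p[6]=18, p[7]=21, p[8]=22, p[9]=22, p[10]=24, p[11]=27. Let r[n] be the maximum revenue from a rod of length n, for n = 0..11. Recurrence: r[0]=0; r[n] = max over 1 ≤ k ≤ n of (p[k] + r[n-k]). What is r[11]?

31

   n    0    1    2    3    4    5    6    7    8    9   10   11
r[n]    0    1    5    7   10   13   18   21   23   26   28   31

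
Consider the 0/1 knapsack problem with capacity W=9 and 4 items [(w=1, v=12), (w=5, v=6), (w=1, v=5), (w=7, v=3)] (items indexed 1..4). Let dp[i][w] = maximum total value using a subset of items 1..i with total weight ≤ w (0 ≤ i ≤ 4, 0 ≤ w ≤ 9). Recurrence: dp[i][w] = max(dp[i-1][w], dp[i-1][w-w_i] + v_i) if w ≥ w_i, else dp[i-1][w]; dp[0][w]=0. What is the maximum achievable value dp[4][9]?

i\w   0   1   2   3   4   5   6   7   8   9
  0   0   0   0   0   0   0   0   0   0   0
  1   0  12  12  12  12  12  12  12  12  12
  2   0  12  12  12  12  12  18  18  18  18
  3   0  12  17  17  17  17  18  23  23  23
  4   0  12  17  17  17  17  18  23  23  23

23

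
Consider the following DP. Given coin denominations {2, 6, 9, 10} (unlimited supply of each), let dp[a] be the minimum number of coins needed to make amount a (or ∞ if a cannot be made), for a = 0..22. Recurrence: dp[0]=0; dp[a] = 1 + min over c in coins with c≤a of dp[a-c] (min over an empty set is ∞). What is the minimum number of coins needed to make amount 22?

 a  0  1  2  3  4  5  6  7  8  9 10 11 12 13 14 15 16 17 18 19 20 21 22
dp  0  -  1  -  2  -  1  -  2  1  1  2  2  3  3  2  2  3  2  2  2  3  3
(- denotes ∞ / unreachable)

3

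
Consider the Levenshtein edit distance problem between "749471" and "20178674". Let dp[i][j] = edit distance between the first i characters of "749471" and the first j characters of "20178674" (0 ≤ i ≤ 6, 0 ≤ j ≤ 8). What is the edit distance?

7

   ''  2  0  1  7  8  6  7  4
''  0  1  2  3  4  5  6  7  8
 7  1  1  2  3  3  4  5  6  7
 4  2  2  2  3  4  4  5  6  6
 9  3  3  3  3  4  5  5  6  7
 4  4  4  4  4  4  5  6  6  6
 7  5  5  5  5  4  5  6  6  7
 1  6  6  6  5  5  5  6  7  7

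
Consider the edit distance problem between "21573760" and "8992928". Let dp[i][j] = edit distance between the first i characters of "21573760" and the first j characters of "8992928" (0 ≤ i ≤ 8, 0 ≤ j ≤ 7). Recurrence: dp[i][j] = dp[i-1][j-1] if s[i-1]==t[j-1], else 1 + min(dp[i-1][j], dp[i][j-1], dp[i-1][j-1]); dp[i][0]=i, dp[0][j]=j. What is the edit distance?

   ''  8  9  9  2  9  2  8
''  0  1  2  3  4  5  6  7
 2  1  1  2  3  3  4  5  6
 1  2  2  2  3  4  4  5  6
 5  3  3  3  3  4  5  5  6
 7  4  4  4  4  4  5  6  6
 3  5  5  5  5  5  5  6  7
 7  6  6  6  6  6  6  6  7
 6  7  7  7  7  7  7  7  7
 0  8  8  8  8  8  8  8  8

8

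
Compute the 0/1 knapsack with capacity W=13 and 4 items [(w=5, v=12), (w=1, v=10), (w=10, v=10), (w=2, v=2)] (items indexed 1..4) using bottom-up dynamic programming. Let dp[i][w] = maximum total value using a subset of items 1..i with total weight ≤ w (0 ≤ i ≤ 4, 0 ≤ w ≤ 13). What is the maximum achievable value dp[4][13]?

24

i\w   0   1   2   3   4   5   6   7   8   9  10  11  12  13
  0   0   0   0   0   0   0   0   0   0   0   0   0   0   0
  1   0   0   0   0   0  12  12  12  12  12  12  12  12  12
  2   0  10  10  10  10  12  22  22  22  22  22  22  22  22
  3   0  10  10  10  10  12  22  22  22  22  22  22  22  22
  4   0  10  10  12  12  12  22  22  24  24  24  24  24  24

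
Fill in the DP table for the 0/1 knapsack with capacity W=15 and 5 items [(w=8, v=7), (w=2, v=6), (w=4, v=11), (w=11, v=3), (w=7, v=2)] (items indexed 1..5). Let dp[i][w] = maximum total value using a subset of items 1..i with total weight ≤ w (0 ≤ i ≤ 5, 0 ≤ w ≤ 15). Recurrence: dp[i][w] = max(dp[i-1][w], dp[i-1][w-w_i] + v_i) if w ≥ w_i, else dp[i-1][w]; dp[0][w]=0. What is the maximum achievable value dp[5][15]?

24

i\w   0   1   2   3   4   5   6   7   8   9  10  11  12  13  14  15
  0   0   0   0   0   0   0   0   0   0   0   0   0   0   0   0   0
  1   0   0   0   0   0   0   0   0   7   7   7   7   7   7   7   7
  2   0   0   6   6   6   6   6   6   7   7  13  13  13  13  13  13
  3   0   0   6   6  11  11  17  17  17  17  17  17  18  18  24  24
  4   0   0   6   6  11  11  17  17  17  17  17  17  18  18  24  24
  5   0   0   6   6  11  11  17  17  17  17  17  17  18  19  24  24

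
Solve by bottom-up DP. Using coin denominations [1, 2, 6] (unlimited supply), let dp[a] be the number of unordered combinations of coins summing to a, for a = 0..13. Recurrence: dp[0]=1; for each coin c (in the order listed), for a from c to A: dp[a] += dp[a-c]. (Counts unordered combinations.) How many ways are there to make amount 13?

12

after  coin     0     1     2     3     4     5     6     7     8     9    10    11    12    13
          1     1     1     1     1     1     1     1     1     1     1     1     1     1     1
          2     1     1     2     2     3     3     4     4     5     5     6     6     7     7
          6     1     1     2     2     3     3     5     5     7     7     9     9    12    12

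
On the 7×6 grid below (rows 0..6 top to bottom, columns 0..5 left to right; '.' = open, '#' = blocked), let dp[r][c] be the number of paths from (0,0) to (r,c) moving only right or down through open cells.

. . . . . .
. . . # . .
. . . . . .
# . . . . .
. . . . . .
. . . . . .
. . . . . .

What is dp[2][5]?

9

r\c   0   1   2   3   4   5
  0   1   1   1   1   1   1
  1   1   2   3   0   1   2
  2   1   3   6   6   7   9
  3   0   3   9  15  22  31
  4   0   3  12  27  49  80
  5   0   3  15  42  91 171
  6   0   3  18  60 151 322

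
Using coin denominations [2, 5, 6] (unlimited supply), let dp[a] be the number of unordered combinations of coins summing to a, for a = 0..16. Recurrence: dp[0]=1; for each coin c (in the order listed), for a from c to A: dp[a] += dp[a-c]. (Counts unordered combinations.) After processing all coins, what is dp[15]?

after  coin     0     1     2     3     4     5     6     7     8     9    10    11    12    13    14    15    16
          2     1     0     1     0     1     0     1     0     1     0     1     0     1     0     1     0     1
          5     1     0     1     0     1     1     1     1     1     1     2     1     2     1     2     2     2
          6     1     0     1     0     1     1     2     1     2     1     3     2     4     2     4     3     5

3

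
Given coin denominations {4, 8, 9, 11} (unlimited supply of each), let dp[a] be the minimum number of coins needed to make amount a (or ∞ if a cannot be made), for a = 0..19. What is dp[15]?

2

 a  0  1  2  3  4  5  6  7  8  9 10 11 12 13 14 15 16 17 18 19
dp  0  -  -  -  1  -  -  -  1  1  -  1  2  2  -  2  2  2  2  2
(- denotes ∞ / unreachable)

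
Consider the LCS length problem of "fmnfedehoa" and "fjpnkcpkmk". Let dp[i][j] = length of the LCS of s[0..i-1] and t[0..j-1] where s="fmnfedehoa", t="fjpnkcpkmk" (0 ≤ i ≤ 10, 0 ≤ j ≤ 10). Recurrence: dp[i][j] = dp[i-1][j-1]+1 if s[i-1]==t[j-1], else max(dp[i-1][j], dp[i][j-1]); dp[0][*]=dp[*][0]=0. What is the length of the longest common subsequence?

2

   ''  f  j  p  n  k  c  p  k  m  k
''  0  0  0  0  0  0  0  0  0  0  0
 f  0  1  1  1  1  1  1  1  1  1  1
 m  0  1  1  1  1  1  1  1  1  2  2
 n  0  1  1  1  2  2  2  2  2  2  2
 f  0  1  1  1  2  2  2  2  2  2  2
 e  0  1  1  1  2  2  2  2  2  2  2
 d  0  1  1  1  2  2  2  2  2  2  2
 e  0  1  1  1  2  2  2  2  2  2  2
 h  0  1  1  1  2  2  2  2  2  2  2
 o  0  1  1  1  2  2  2  2  2  2  2
 a  0  1  1  1  2  2  2  2  2  2  2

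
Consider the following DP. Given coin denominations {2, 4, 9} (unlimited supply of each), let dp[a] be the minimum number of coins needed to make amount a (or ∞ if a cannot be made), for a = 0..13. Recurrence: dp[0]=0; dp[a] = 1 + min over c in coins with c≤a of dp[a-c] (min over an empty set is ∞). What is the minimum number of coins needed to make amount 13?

2

 a  0  1  2  3  4  5  6  7  8  9 10 11 12 13
dp  0  -  1  -  1  -  2  -  2  1  3  2  3  2
(- denotes ∞ / unreachable)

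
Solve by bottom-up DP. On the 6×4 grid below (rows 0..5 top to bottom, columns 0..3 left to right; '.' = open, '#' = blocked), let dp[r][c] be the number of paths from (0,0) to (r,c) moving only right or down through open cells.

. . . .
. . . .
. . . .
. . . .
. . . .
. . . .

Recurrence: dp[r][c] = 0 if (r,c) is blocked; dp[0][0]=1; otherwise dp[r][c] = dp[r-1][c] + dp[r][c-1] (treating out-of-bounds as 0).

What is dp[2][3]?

r\c   0   1   2   3
  0   1   1   1   1
  1   1   2   3   4
  2   1   3   6  10
  3   1   4  10  20
  4   1   5  15  35
  5   1   6  21  56

10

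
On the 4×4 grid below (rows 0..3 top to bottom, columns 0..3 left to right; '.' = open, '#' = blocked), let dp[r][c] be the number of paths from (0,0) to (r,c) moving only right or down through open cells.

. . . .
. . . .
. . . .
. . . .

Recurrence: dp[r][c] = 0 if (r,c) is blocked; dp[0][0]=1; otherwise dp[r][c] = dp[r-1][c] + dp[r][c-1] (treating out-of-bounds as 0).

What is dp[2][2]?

6

r\c   0   1   2   3
  0   1   1   1   1
  1   1   2   3   4
  2   1   3   6  10
  3   1   4  10  20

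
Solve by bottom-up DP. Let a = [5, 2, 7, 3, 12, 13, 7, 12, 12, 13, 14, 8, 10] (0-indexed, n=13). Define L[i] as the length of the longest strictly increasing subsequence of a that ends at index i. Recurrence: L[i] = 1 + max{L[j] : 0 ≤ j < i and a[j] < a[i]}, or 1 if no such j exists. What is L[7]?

   i    0    1    2    3    4    5    6    7    8    9   10   11   12
a[i]    5    2    7    3   12   13    7   12   12   13   14    8   10
L[i]    1    1    2    2    3    4    3    4    4    5    6    4    5

4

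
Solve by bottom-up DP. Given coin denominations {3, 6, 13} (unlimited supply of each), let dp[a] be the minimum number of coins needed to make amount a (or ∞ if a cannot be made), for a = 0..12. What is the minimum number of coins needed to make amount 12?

 a  0  1  2  3  4  5  6  7  8  9 10 11 12
dp  0  -  -  1  -  -  1  -  -  2  -  -  2
(- denotes ∞ / unreachable)

2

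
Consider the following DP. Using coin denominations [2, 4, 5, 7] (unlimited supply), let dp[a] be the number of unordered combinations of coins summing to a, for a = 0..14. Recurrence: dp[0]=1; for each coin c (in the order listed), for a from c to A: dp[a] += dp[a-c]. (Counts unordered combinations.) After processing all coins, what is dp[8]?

after  coin     0     1     2     3     4     5     6     7     8     9    10    11    12    13    14
          2     1     0     1     0     1     0     1     0     1     0     1     0     1     0     1
          4     1     0     1     0     2     0     2     0     3     0     3     0     4     0     4
          5     1     0     1     0     2     1     2     1     3     2     4     2     5     3     6
          7     1     0     1     0     2     1     2     2     3     3     4     4     6     5     8

3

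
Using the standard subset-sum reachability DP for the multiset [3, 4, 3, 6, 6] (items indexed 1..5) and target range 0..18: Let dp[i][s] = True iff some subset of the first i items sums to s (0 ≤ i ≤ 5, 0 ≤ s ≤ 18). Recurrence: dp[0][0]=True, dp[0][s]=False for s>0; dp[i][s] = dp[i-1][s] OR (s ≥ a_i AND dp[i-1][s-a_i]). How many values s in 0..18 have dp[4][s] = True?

10

i\s   0   1   2   3   4   5   6   7   8   9  10  11  12  13  14  15  16  17  18
  0   T   F   F   F   F   F   F   F   F   F   F   F   F   F   F   F   F   F   F
  1   T   F   F   T   F   F   F   F   F   F   F   F   F   F   F   F   F   F   F
  2   T   F   F   T   T   F   F   T   F   F   F   F   F   F   F   F   F   F   F
  3   T   F   F   T   T   F   T   T   F   F   T   F   F   F   F   F   F   F   F
  4   T   F   F   T   T   F   T   T   F   T   T   F   T   T   F   F   T   F   F
  5   T   F   F   T   T   F   T   T   F   T   T   F   T   T   F   T   T   F   T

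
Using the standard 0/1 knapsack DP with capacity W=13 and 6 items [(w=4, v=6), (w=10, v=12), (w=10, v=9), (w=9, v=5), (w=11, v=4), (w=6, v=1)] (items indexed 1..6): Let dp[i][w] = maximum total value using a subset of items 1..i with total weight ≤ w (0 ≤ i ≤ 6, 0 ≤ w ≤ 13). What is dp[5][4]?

6

i\w   0   1   2   3   4   5   6   7   8   9  10  11  12  13
  0   0   0   0   0   0   0   0   0   0   0   0   0   0   0
  1   0   0   0   0   6   6   6   6   6   6   6   6   6   6
  2   0   0   0   0   6   6   6   6   6   6  12  12  12  12
  3   0   0   0   0   6   6   6   6   6   6  12  12  12  12
  4   0   0   0   0   6   6   6   6   6   6  12  12  12  12
  5   0   0   0   0   6   6   6   6   6   6  12  12  12  12
  6   0   0   0   0   6   6   6   6   6   6  12  12  12  12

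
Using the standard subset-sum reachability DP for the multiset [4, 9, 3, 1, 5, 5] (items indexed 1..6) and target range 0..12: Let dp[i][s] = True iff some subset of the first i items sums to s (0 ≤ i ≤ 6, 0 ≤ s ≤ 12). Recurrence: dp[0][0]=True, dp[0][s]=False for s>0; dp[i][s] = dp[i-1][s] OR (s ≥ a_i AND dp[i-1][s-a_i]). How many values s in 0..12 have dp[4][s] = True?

i\s   0   1   2   3   4   5   6   7   8   9  10  11  12
  0   T   F   F   F   F   F   F   F   F   F   F   F   F
  1   T   F   F   F   T   F   F   F   F   F   F   F   F
  2   T   F   F   F   T   F   F   F   F   T   F   F   F
  3   T   F   F   T   T   F   F   T   F   T   F   F   T
  4   T   T   F   T   T   T   F   T   T   T   T   F   T
  5   T   T   F   T   T   T   T   T   T   T   T   F   T
  6   T   T   F   T   T   T   T   T   T   T   T   T   T

10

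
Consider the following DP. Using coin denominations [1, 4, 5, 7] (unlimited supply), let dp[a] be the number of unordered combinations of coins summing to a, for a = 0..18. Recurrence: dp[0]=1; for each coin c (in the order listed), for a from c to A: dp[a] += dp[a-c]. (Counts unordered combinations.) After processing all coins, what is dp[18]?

21

after  coin     0     1     2     3     4     5     6     7     8     9    10    11    12    13    14    15    16    17    18
          1     1     1     1     1     1     1     1     1     1     1     1     1     1     1     1     1     1     1     1
          4     1     1     1     1     2     2     2     2     3     3     3     3     4     4     4     4     5     5     5
          5     1     1     1     1     2     3     3     3     4     5     6     6     7     8     9    10    11    12    13
          7     1     1     1     1     2     3     3     4     5     6     7     8    10    11    13    15    17    19    21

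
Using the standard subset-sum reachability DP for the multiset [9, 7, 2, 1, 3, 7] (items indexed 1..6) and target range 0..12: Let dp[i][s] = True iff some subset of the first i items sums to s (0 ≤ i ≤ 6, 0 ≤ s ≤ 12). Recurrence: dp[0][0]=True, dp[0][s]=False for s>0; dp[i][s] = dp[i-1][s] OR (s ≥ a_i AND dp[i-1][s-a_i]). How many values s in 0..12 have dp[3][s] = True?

i\s   0   1   2   3   4   5   6   7   8   9  10  11  12
  0   T   F   F   F   F   F   F   F   F   F   F   F   F
  1   T   F   F   F   F   F   F   F   F   T   F   F   F
  2   T   F   F   F   F   F   F   T   F   T   F   F   F
  3   T   F   T   F   F   F   F   T   F   T   F   T   F
  4   T   T   T   T   F   F   F   T   T   T   T   T   T
  5   T   T   T   T   T   T   T   T   T   T   T   T   T
  6   T   T   T   T   T   T   T   T   T   T   T   T   T

5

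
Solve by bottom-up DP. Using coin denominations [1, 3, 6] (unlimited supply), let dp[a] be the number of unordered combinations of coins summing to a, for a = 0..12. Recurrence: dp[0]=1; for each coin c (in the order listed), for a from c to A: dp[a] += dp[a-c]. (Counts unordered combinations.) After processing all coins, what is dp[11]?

after  coin     0     1     2     3     4     5     6     7     8     9    10    11    12
          1     1     1     1     1     1     1     1     1     1     1     1     1     1
          3     1     1     1     2     2     2     3     3     3     4     4     4     5
          6     1     1     1     2     2     2     4     4     4     6     6     6     9

6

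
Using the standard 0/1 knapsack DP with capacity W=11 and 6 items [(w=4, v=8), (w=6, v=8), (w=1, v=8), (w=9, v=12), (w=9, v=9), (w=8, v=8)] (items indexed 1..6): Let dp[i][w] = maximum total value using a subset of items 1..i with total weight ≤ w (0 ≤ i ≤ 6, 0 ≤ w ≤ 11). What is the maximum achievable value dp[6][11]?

24

i\w   0   1   2   3   4   5   6   7   8   9  10  11
  0   0   0   0   0   0   0   0   0   0   0   0   0
  1   0   0   0   0   8   8   8   8   8   8   8   8
  2   0   0   0   0   8   8   8   8   8   8  16  16
  3   0   8   8   8   8  16  16  16  16  16  16  24
  4   0   8   8   8   8  16  16  16  16  16  20  24
  5   0   8   8   8   8  16  16  16  16  16  20  24
  6   0   8   8   8   8  16  16  16  16  16  20  24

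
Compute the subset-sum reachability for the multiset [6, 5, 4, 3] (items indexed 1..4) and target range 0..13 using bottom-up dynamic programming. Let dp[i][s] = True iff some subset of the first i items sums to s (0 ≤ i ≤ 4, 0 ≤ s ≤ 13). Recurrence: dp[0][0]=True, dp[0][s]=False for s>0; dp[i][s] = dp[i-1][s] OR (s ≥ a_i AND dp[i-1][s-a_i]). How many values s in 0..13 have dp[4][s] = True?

12

i\s   0   1   2   3   4   5   6   7   8   9  10  11  12  13
  0   T   F   F   F   F   F   F   F   F   F   F   F   F   F
  1   T   F   F   F   F   F   T   F   F   F   F   F   F   F
  2   T   F   F   F   F   T   T   F   F   F   F   T   F   F
  3   T   F   F   F   T   T   T   F   F   T   T   T   F   F
  4   T   F   F   T   T   T   T   T   T   T   T   T   T   T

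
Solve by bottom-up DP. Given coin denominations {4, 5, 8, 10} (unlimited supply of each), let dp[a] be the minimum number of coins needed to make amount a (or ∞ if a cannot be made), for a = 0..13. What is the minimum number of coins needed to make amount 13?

2

 a  0  1  2  3  4  5  6  7  8  9 10 11 12 13
dp  0  -  -  -  1  1  -  -  1  2  1  -  2  2
(- denotes ∞ / unreachable)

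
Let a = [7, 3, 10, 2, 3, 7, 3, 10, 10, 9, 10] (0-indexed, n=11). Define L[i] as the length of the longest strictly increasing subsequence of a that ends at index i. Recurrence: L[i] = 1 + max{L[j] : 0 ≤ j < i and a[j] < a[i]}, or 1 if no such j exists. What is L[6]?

   i    0    1    2    3    4    5    6    7    8    9   10
a[i]    7    3   10    2    3    7    3   10   10    9   10
L[i]    1    1    2    1    2    3    2    4    4    4    5

2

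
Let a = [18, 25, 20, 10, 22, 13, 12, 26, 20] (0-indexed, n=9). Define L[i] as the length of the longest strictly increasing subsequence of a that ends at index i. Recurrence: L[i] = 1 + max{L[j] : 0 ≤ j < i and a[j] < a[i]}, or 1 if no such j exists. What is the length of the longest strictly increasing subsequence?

4

   i    0    1    2    3    4    5    6    7    8
a[i]   18   25   20   10   22   13   12   26   20
L[i]    1    2    2    1    3    2    2    4    3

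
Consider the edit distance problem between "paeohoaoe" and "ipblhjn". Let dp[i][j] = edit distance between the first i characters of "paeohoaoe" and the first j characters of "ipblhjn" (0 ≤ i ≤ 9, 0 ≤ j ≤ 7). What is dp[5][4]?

5

   ''  i  p  b  l  h  j  n
''  0  1  2  3  4  5  6  7
 p  1  1  1  2  3  4  5  6
 a  2  2  2  2  3  4  5  6
 e  3  3  3  3  3  4  5  6
 o  4  4  4  4  4  4  5  6
 h  5  5  5  5  5  4  5  6
 o  6  6  6  6  6  5  5  6
 a  7  7  7  7  7  6  6  6
 o  8  8  8  8  8  7  7  7
 e  9  9  9  9  9  8  8  8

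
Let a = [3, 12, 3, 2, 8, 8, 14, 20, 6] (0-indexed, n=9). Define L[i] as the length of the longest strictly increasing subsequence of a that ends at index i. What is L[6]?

3

   i    0    1    2    3    4    5    6    7    8
a[i]    3   12    3    2    8    8   14   20    6
L[i]    1    2    1    1    2    2    3    4    2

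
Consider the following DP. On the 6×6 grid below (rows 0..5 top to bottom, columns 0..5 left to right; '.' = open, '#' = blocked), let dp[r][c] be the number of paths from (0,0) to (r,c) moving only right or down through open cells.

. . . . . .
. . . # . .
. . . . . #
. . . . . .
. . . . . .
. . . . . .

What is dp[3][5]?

r\c   0   1   2   3   4   5
  0   1   1   1   1   1   1
  1   1   2   3   0   1   2
  2   1   3   6   6   7   0
  3   1   4  10  16  23  23
  4   1   5  15  31  54  77
  5   1   6  21  52 106 183

23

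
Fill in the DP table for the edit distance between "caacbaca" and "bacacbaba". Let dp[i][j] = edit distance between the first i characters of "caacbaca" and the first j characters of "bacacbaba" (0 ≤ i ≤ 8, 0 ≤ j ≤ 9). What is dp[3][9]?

   ''  b  a  c  a  c  b  a  b  a
''  0  1  2  3  4  5  6  7  8  9
 c  1  1  2  2  3  4  5  6  7  8
 a  2  2  1  2  2  3  4  5  6  7
 a  3  3  2  2  2  3  4  4  5  6
 c  4  4  3  2  3  2  3  4  5  6
 b  5  4  4  3  3  3  2  3  4  5
 a  6  5  4  4  3  4  3  2  3  4
 c  7  6  5  4  4  3  4  3  3  4
 a  8  7  6  5  4  4  4  4  4  3

6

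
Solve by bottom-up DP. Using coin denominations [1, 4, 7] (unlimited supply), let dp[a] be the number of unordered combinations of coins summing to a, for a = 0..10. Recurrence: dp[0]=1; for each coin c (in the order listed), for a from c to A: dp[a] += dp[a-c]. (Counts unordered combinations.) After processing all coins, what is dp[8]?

after  coin     0     1     2     3     4     5     6     7     8     9    10
          1     1     1     1     1     1     1     1     1     1     1     1
          4     1     1     1     1     2     2     2     2     3     3     3
          7     1     1     1     1     2     2     2     3     4     4     4

4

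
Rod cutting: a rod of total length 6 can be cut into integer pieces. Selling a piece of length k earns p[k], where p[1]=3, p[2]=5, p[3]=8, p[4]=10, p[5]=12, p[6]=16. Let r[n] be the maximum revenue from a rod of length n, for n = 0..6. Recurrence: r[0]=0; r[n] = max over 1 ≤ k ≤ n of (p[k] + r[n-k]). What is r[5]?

15

   n    0    1    2    3    4    5    6
r[n]    0    3    6    9   12   15   18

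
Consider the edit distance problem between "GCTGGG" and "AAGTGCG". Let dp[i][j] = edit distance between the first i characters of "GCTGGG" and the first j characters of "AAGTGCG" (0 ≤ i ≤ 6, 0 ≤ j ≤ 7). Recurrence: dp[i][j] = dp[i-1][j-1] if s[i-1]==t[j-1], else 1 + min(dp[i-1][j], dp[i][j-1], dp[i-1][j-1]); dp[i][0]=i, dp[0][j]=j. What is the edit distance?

   ''  A  A  G  T  G  C  G
''  0  1  2  3  4  5  6  7
 G  1  1  2  2  3  4  5  6
 C  2  2  2  3  3  4  4  5
 T  3  3  3  3  3  4  5  5
 G  4  4  4  3  4  3  4  5
 G  5  5  5  4  4  4  4  4
 G  6  6  6  5  5  4  5  4

4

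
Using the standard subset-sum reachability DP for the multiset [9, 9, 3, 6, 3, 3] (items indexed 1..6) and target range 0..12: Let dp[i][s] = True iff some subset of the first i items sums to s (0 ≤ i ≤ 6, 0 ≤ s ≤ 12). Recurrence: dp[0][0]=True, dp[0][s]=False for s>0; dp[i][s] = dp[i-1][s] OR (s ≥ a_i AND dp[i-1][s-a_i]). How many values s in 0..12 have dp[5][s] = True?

5

i\s   0   1   2   3   4   5   6   7   8   9  10  11  12
  0   T   F   F   F   F   F   F   F   F   F   F   F   F
  1   T   F   F   F   F   F   F   F   F   T   F   F   F
  2   T   F   F   F   F   F   F   F   F   T   F   F   F
  3   T   F   F   T   F   F   F   F   F   T   F   F   T
  4   T   F   F   T   F   F   T   F   F   T   F   F   T
  5   T   F   F   T   F   F   T   F   F   T   F   F   T
  6   T   F   F   T   F   F   T   F   F   T   F   F   T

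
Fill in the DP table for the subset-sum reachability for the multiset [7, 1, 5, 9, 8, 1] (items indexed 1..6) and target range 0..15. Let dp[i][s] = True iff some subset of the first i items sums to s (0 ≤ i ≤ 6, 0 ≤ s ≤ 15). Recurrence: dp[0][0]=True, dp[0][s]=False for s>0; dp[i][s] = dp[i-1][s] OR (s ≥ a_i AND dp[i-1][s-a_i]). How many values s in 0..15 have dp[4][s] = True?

12

i\s   0   1   2   3   4   5   6   7   8   9  10  11  12  13  14  15
  0   T   F   F   F   F   F   F   F   F   F   F   F   F   F   F   F
  1   T   F   F   F   F   F   F   T   F   F   F   F   F   F   F   F
  2   T   T   F   F   F   F   F   T   T   F   F   F   F   F   F   F
  3   T   T   F   F   F   T   T   T   T   F   F   F   T   T   F   F
  4   T   T   F   F   F   T   T   T   T   T   T   F   T   T   T   T
  5   T   T   F   F   F   T   T   T   T   T   T   F   T   T   T   T
  6   T   T   T   F   F   T   T   T   T   T   T   T   T   T   T   T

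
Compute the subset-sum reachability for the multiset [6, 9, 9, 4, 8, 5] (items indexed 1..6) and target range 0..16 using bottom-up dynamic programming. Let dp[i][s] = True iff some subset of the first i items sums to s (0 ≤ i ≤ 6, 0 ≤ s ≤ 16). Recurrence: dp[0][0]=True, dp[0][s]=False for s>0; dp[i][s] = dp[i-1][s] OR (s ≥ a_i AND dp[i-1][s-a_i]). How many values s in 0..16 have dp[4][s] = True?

7

i\s   0   1   2   3   4   5   6   7   8   9  10  11  12  13  14  15  16
  0   T   F   F   F   F   F   F   F   F   F   F   F   F   F   F   F   F
  1   T   F   F   F   F   F   T   F   F   F   F   F   F   F   F   F   F
  2   T   F   F   F   F   F   T   F   F   T   F   F   F   F   F   T   F
  3   T   F   F   F   F   F   T   F   F   T   F   F   F   F   F   T   F
  4   T   F   F   F   T   F   T   F   F   T   T   F   F   T   F   T   F
  5   T   F   F   F   T   F   T   F   T   T   T   F   T   T   T   T   F
  6   T   F   F   F   T   T   T   F   T   T   T   T   T   T   T   T   F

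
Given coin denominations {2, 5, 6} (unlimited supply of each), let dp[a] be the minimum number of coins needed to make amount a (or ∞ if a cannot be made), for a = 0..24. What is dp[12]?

2

 a  0  1  2  3  4  5  6  7  8  9 10 11 12 13 14 15 16 17 18 19 20 21 22 23 24
dp  0  -  1  -  2  1  1  2  2  3  2  2  2  3  3  3  3  3  3  4  4  4  4  4  4
(- denotes ∞ / unreachable)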